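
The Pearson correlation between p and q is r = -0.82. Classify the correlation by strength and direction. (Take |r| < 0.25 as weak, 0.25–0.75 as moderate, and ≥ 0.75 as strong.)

r = -0.82 < 0 so the relationship is negative.
|r| = 0.82, which falls in the strong range.

strong negative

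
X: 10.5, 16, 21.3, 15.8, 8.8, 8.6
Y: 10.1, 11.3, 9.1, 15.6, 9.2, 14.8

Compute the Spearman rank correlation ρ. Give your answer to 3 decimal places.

-0.314

Rank X: 3, 5, 6, 4, 2, 1
Rank Y: 3, 4, 1, 6, 2, 5
d = rank(X) − rank(Y): 0, 1, 5, -2, 0, -4; Σd² = 46
ρ = 1 − 6Σd² / [n(n²−1)] = 1 − 6×46 / (6×35) = 1 − 276/210 ≈ -0.314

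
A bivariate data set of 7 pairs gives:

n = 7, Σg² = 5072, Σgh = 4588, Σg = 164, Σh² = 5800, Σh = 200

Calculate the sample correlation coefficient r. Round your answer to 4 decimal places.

r = (nΣgh − ΣgΣh) / √[(nΣg² − (Σg)²)(nΣh² − (Σh)²)]
Numerator: 7×4588 − 164×200 = -684
Denominator: √[(35504 − 26896)(40600 − 40000)] = √[8608 × 600] = 2272.6196
r = -684 / 2272.6196 ≈ -0.3010

-0.3010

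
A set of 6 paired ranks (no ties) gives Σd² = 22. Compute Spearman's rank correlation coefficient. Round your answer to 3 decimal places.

0.371

ρ = 1 − 6Σd² / [n(n²−1)] = 1 − 6×22 / (6×35)
  = 1 − 132/210 = 1 − 0.6286 ≈ 0.371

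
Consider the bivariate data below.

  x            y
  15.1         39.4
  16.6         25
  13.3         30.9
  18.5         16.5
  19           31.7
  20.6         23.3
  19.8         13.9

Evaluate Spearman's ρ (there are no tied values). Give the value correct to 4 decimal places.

Rank x: 2, 3, 1, 4, 5, 7, 6
Rank y: 7, 4, 5, 2, 6, 3, 1
d = rank(x) − rank(y): -5, -1, -4, 2, -1, 4, 5; Σd² = 88
ρ = 1 − 6Σd² / [n(n²−1)] = 1 − 6×88 / (7×48) = 1 − 528/336 ≈ -0.5714

-0.5714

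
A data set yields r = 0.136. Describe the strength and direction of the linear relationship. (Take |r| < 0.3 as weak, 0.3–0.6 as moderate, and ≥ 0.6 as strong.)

weak positive

r = 0.136 > 0 so the relationship is positive.
|r| = 0.136, which falls in the weak range.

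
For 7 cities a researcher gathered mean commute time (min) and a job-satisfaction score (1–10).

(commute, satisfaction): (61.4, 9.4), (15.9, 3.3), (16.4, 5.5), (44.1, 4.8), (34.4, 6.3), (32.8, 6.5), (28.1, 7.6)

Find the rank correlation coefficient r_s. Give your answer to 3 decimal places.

0.500

Rank commute: 7, 1, 2, 6, 5, 4, 3
Rank satisfaction: 7, 1, 3, 2, 4, 5, 6
d = rank(commute) − rank(satisfaction): 0, 0, -1, 4, 1, -1, -3; Σd² = 28
ρ = 1 − 6Σd² / [n(n²−1)] = 1 − 6×28 / (7×48) = 1 − 168/336 ≈ 0.500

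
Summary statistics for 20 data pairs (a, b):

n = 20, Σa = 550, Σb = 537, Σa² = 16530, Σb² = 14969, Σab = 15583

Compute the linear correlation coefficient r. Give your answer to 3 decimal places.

0.927

r = (nΣab − ΣaΣb) / √[(nΣa² − (Σa)²)(nΣb² − (Σb)²)]
Numerator: 20×15583 − 550×537 = 16310
Denominator: √[(330600 − 302500)(299380 − 288369)] = √[28100 × 11011] = 17590.0284
r = 16310 / 17590.0284 ≈ 0.927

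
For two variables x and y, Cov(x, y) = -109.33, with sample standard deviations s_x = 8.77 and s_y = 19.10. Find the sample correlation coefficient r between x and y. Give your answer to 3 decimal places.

r = Cov(x,y) / (s_x · s_y) = -109.33 / (8.77 × 19.10)
  = -109.33 / 167.5070 ≈ -0.653

-0.653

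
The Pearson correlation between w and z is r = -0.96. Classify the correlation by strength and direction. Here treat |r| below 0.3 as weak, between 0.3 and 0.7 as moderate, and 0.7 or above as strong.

strong negative

r = -0.96 < 0 so the relationship is negative.
|r| = 0.96, which falls in the strong range.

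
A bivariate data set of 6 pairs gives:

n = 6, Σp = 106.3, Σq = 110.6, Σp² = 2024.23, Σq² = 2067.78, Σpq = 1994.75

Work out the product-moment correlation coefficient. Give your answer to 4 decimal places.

0.5514

r = (nΣpq − ΣpΣq) / √[(nΣp² − (Σp)²)(nΣq² − (Σq)²)]
Numerator: 6×1994.75 − 106.3×110.6 = 211.72
Denominator: √[(12145.38 − 11299.69)(12406.68 − 12232.36)] = √[845.69 × 174.32] = 383.9540
r = 211.72 / 383.9540 ≈ 0.5514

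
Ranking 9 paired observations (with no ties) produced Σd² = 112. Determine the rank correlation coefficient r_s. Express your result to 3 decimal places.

ρ = 1 − 6Σd² / [n(n²−1)] = 1 − 6×112 / (9×80)
  = 1 − 672/720 = 1 − 0.9333 ≈ 0.067

0.067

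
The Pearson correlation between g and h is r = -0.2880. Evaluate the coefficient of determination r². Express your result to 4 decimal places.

r² = (-0.2880)² = 0.0829

0.0829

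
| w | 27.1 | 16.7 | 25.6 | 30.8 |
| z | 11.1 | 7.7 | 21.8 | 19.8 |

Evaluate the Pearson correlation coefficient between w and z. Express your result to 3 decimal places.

n = 4, Σw = 100.2, Σz = 60.4, Σw² = 2617.3, Σz² = 1049.78, Σwz = 1597.32
nΣwz − ΣwΣz = 6389.28 − 6052.08 = 337.2
nΣw² − (Σw)² = 10469.2 − 10040.04 = 429.16; nΣz² − (Σz)² = 4199.12 − 3648.16 = 550.96
r = 337.2 / √(429.16 × 550.96) = 337.2 / 486.2612 ≈ 0.693

0.693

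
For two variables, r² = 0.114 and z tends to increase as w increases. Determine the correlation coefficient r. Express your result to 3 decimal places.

|r| = √0.114 = 0.338
The association is positive, so r = 0.338.

0.338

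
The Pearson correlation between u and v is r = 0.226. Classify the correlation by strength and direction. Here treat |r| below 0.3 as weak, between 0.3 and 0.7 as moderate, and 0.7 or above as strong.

r = 0.226 > 0 so the relationship is positive.
|r| = 0.226, which falls in the weak range.

weak positive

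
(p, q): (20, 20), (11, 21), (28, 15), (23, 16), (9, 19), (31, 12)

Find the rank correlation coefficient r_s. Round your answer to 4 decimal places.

Rank p: 3, 2, 5, 4, 1, 6
Rank q: 5, 6, 2, 3, 4, 1
d = rank(p) − rank(q): -2, -4, 3, 1, -3, 5; Σd² = 64
ρ = 1 − 6Σd² / [n(n²−1)] = 1 − 6×64 / (6×35) = 1 − 384/210 ≈ -0.8286

-0.8286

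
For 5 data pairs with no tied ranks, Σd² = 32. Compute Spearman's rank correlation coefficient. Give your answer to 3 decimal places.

-0.600

ρ = 1 − 6Σd² / [n(n²−1)] = 1 − 6×32 / (5×24)
  = 1 − 192/120 = 1 − 1.6000 ≈ -0.600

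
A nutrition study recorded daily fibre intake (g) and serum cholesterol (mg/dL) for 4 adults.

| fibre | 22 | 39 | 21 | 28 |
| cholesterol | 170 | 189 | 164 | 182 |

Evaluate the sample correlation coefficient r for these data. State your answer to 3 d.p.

0.938

n = 4, Σx = 110, Σy = 705, Σx² = 3230, Σy² = 124641, Σxy = 19651
nΣxy − ΣxΣy = 78604 − 77550 = 1054
nΣx² − (Σx)² = 12920 − 12100 = 820; nΣy² − (Σy)² = 498564 − 497025 = 1539
r = 1054 / √(820 × 1539) = 1054 / 1123.3788 ≈ 0.938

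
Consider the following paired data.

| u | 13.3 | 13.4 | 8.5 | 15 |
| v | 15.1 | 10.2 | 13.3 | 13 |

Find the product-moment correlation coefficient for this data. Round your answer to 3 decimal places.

-0.118

n = 4, Σu = 50.2, Σv = 51.6, Σu² = 653.7, Σv² = 677.94, Σuv = 645.56
nΣuv − ΣuΣv = 2582.24 − 2590.32 = -8.08
nΣu² − (Σu)² = 2614.8 − 2520.04 = 94.76; nΣv² − (Σv)² = 2711.76 − 2662.56 = 49.2
r = -8.08 / √(94.76 × 49.2) = -8.08 / 68.2802 ≈ -0.118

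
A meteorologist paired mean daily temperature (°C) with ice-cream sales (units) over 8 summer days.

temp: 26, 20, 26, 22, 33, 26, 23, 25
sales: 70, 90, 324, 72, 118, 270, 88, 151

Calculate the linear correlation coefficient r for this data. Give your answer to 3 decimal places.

n = 8, Σx = 201, Σy = 1183, Σx² = 5155, Σy² = 240529, Σxy = 30341
nΣxy − ΣxΣy = 242728 − 237783 = 4945
nΣx² − (Σx)² = 41240 − 40401 = 839; nΣy² − (Σy)² = 1924232 − 1399489 = 524743
r = 4945 / √(839 × 524743) = 4945 / 20982.3587 ≈ 0.236

0.236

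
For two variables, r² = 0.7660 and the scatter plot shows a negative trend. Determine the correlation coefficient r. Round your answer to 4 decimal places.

-0.8752

|r| = √0.7660 = 0.8752
The association is negative, so r = −0.8752.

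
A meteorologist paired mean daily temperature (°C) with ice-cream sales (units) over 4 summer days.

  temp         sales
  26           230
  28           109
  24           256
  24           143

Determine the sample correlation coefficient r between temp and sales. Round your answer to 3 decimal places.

n = 4, Σx = 102, Σy = 738, Σx² = 2612, Σy² = 150766, Σxy = 18608
nΣxy − ΣxΣy = 74432 − 75276 = -844
nΣx² − (Σx)² = 10448 − 10404 = 44; nΣy² − (Σy)² = 603064 − 544644 = 58420
r = -844 / √(44 × 58420) = -844 / 1603.2717 ≈ -0.526

-0.526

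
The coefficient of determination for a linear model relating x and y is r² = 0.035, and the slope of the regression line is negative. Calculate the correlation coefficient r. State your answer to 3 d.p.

-0.187

|r| = √0.035 = 0.187
The association is negative, so r = −0.187.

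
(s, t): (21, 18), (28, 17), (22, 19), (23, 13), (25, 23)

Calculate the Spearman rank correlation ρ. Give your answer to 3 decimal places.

-0.100

Rank s: 1, 5, 2, 3, 4
Rank t: 3, 2, 4, 1, 5
d = rank(s) − rank(t): -2, 3, -2, 2, -1; Σd² = 22
ρ = 1 − 6Σd² / [n(n²−1)] = 1 − 6×22 / (5×24) = 1 − 132/120 ≈ -0.100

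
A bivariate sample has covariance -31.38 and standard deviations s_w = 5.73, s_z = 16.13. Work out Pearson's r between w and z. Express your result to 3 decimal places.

-0.340

r = Cov(w,z) / (s_w · s_z) = -31.38 / (5.73 × 16.13)
  = -31.38 / 92.4249 ≈ -0.340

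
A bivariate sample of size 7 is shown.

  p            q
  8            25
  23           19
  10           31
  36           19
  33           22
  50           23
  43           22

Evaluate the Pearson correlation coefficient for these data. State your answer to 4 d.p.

-0.5450

n = 7, Σp = 203, Σq = 161, Σp² = 7427, Σq² = 3805, Σpq = 4453
nΣpq − ΣpΣq = 31171 − 32683 = -1512
nΣp² − (Σp)² = 51989 − 41209 = 10780; nΣq² − (Σq)² = 26635 − 25921 = 714
r = -1512 / √(10780 × 714) = -1512 / 2774.3324 ≈ -0.5450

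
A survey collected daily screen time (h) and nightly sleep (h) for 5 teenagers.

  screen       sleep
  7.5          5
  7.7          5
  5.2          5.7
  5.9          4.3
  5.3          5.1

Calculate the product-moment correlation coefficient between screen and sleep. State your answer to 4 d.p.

n = 5, Σx = 31.6, Σy = 25.1, Σx² = 205.48, Σy² = 126.99, Σxy = 158.04
nΣxy − ΣxΣy = 790.2 − 793.16 = -2.96
nΣx² − (Σx)² = 1027.4 − 998.56 = 28.84; nΣy² − (Σy)² = 634.95 − 630.01 = 4.94
r = -2.96 / √(28.84 × 4.94) = -2.96 / 11.9361 ≈ -0.2480

-0.2480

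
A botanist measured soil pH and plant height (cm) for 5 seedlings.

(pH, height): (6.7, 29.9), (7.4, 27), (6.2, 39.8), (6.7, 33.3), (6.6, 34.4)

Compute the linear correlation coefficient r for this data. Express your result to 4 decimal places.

n = 5, Σx = 33.6, Σy = 164.4, Σx² = 226.54, Σy² = 5499.3, Σxy = 1097.04
nΣxy − ΣxΣy = 5485.2 − 5523.84 = -38.64
nΣx² − (Σx)² = 1132.7 − 1128.96 = 3.74; nΣy² − (Σy)² = 27496.5 − 27027.36 = 469.14
r = -38.64 / √(3.74 × 469.14) = -38.64 / 41.8877 ≈ -0.9225

-0.9225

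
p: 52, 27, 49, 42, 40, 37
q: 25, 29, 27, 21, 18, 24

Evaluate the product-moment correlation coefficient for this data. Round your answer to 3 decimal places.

n = 6, Σp = 247, Σq = 144, Σp² = 10567, Σq² = 3536, Σpq = 5896
nΣpq − ΣpΣq = 35376 − 35568 = -192
nΣp² − (Σp)² = 63402 − 61009 = 2393; nΣq² − (Σq)² = 21216 − 20736 = 480
r = -192 / √(2393 × 480) = -192 / 1071.7462 ≈ -0.179

-0.179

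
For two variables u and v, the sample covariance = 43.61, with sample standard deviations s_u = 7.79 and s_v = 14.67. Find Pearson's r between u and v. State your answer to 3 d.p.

0.382

r = Cov(u,v) / (s_u · s_v) = 43.61 / (7.79 × 14.67)
  = 43.61 / 114.2793 ≈ 0.382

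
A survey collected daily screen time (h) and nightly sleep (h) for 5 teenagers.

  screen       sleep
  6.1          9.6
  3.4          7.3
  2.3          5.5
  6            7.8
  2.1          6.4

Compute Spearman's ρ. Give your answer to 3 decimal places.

Rank screen: 5, 3, 2, 4, 1
Rank sleep: 5, 3, 1, 4, 2
d = rank(screen) − rank(sleep): 0, 0, 1, 0, -1; Σd² = 2
ρ = 1 − 6Σd² / [n(n²−1)] = 1 − 6×2 / (5×24) = 1 − 12/120 ≈ 0.900

0.900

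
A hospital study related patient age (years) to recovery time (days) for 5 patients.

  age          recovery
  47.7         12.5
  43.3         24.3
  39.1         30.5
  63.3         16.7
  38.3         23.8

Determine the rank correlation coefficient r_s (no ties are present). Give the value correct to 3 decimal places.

-0.600

Rank age: 4, 3, 2, 5, 1
Rank recovery: 1, 4, 5, 2, 3
d = rank(age) − rank(recovery): 3, -1, -3, 3, -2; Σd² = 32
ρ = 1 − 6Σd² / [n(n²−1)] = 1 − 6×32 / (5×24) = 1 − 192/120 ≈ -0.600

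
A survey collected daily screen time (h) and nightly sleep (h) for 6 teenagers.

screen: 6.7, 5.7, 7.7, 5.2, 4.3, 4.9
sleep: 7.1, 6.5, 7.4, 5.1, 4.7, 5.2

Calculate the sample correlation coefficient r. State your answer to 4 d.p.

n = 6, Σx = 34.5, Σy = 36, Σx² = 206.21, Σy² = 222.56, Σxy = 213.81
nΣxy − ΣxΣy = 1282.86 − 1242 = 40.86
nΣx² − (Σx)² = 1237.26 − 1190.25 = 47.01; nΣy² − (Σy)² = 1335.36 − 1296 = 39.36
r = 40.86 / √(47.01 × 39.36) = 40.86 / 43.0153 ≈ 0.9499

0.9499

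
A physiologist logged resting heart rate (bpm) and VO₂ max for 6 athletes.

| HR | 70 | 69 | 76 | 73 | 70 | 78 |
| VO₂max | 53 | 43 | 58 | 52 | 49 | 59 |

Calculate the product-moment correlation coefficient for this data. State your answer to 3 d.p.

0.880

n = 6, Σx = 436, Σy = 314, Σx² = 31750, Σy² = 16608, Σxy = 22913
nΣxy − ΣxΣy = 137478 − 136904 = 574
nΣx² − (Σx)² = 190500 − 190096 = 404; nΣy² − (Σy)² = 99648 − 98596 = 1052
r = 574 / √(404 × 1052) = 574 / 651.9264 ≈ 0.880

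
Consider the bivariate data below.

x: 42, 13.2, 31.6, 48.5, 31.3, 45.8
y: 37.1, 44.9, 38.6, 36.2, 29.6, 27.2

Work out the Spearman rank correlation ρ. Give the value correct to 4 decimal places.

Rank x: 4, 1, 3, 6, 2, 5
Rank y: 4, 6, 5, 3, 2, 1
d = rank(x) − rank(y): 0, -5, -2, 3, 0, 4; Σd² = 54
ρ = 1 − 6Σd² / [n(n²−1)] = 1 − 6×54 / (6×35) = 1 − 324/210 ≈ -0.5429

-0.5429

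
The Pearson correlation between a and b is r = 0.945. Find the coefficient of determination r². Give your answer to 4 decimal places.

0.8930

r² = (0.945)² = 0.8930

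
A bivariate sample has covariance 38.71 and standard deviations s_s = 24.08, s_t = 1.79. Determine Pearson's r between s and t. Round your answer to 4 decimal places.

0.8981

r = Cov(s,t) / (s_s · s_t) = 38.71 / (24.08 × 1.79)
  = 38.71 / 43.1032 ≈ 0.8981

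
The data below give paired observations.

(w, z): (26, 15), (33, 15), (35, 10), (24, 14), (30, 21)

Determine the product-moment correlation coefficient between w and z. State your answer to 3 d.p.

-0.261

n = 5, Σw = 148, Σz = 75, Σw² = 4466, Σz² = 1187, Σwz = 2201
nΣwz − ΣwΣz = 11005 − 11100 = -95
nΣw² − (Σw)² = 22330 − 21904 = 426; nΣz² − (Σz)² = 5935 − 5625 = 310
r = -95 / √(426 × 310) = -95 / 363.4006 ≈ -0.261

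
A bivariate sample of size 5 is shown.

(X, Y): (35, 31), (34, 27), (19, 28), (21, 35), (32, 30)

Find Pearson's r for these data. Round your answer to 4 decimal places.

-0.2980

n = 5, ΣX = 141, ΣY = 151, ΣX² = 4207, ΣY² = 4599, ΣXY = 4230
nΣXY − ΣXΣY = 21150 − 21291 = -141
nΣX² − (ΣX)² = 21035 − 19881 = 1154; nΣY² − (ΣY)² = 22995 − 22801 = 194
r = -141 / √(1154 × 194) = -141 / 473.1554 ≈ -0.2980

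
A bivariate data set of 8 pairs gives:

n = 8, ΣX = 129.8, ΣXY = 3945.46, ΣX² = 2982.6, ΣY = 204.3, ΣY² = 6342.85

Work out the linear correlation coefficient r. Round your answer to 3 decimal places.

r = (nΣXY − ΣXΣY) / √[(nΣX² − (ΣX)²)(nΣY² − (ΣY)²)]
Numerator: 8×3945.46 − 129.8×204.3 = 5045.54
Denominator: √[(23860.8 − 16848.04)(50742.8 − 41738.49)] = √[7012.76 × 9004.31] = 7946.3869
r = 5045.54 / 7946.3869 ≈ 0.635

0.635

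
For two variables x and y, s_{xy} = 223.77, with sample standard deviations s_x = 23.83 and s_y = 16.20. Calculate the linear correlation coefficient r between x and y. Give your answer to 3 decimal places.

r = Cov(x,y) / (s_x · s_y) = 223.77 / (23.83 × 16.20)
  = 223.77 / 386.0460 ≈ 0.580

0.580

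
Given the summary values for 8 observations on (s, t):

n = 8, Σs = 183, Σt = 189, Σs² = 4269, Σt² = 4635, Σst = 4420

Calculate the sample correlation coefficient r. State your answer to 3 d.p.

r = (nΣst − ΣsΣt) / √[(nΣs² − (Σs)²)(nΣt² − (Σt)²)]
Numerator: 8×4420 − 183×189 = 773
Denominator: √[(34152 − 33489)(37080 − 35721)] = √[663 × 1359] = 949.2192
r = 773 / 949.2192 ≈ 0.814

0.814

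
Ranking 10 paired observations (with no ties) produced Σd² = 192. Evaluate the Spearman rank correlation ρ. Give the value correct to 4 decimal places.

-0.1636

ρ = 1 − 6Σd² / [n(n²−1)] = 1 − 6×192 / (10×99)
  = 1 − 1152/990 = 1 − 1.16364 ≈ -0.1636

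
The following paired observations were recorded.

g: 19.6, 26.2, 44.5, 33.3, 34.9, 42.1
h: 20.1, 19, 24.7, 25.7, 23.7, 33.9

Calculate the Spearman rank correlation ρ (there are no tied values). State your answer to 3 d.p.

Rank g: 1, 2, 6, 3, 4, 5
Rank h: 2, 1, 4, 5, 3, 6
d = rank(g) − rank(h): -1, 1, 2, -2, 1, -1; Σd² = 12
ρ = 1 − 6Σd² / [n(n²−1)] = 1 − 6×12 / (6×35) = 1 − 72/210 ≈ 0.657

0.657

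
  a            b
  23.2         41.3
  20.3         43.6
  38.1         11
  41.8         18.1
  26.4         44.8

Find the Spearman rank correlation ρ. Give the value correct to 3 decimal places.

-0.600

Rank a: 2, 1, 4, 5, 3
Rank b: 3, 4, 1, 2, 5
d = rank(a) − rank(b): -1, -3, 3, 3, -2; Σd² = 32
ρ = 1 − 6Σd² / [n(n²−1)] = 1 − 6×32 / (5×24) = 1 − 192/120 ≈ -0.600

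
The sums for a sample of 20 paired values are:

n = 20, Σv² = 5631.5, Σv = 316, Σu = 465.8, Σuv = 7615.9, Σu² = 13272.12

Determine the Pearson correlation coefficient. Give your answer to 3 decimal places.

r = (nΣuv − ΣuΣv) / √[(nΣu² − (Σu)²)(nΣv² − (Σv)²)]
Numerator: 20×7615.9 − 465.8×316 = 5125.2
Denominator: √[(265442.4 − 216969.64)(112630 − 99856)] = √[48472.76 × 12774] = 24883.5495
r = 5125.2 / 24883.5495 ≈ 0.206

0.206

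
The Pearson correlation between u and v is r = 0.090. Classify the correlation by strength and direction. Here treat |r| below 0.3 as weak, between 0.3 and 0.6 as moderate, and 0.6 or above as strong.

weak positive

r = 0.090 > 0 so the relationship is positive.
|r| = 0.090, which falls in the weak range.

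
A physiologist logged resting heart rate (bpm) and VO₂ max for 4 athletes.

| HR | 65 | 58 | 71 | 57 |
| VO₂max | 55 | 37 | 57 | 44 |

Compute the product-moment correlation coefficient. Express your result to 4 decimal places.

n = 4, Σx = 251, Σy = 193, Σx² = 15879, Σy² = 9579, Σxy = 12276
nΣxy − ΣxΣy = 49104 − 48443 = 661
nΣx² − (Σx)² = 63516 − 63001 = 515; nΣy² − (Σy)² = 38316 − 37249 = 1067
r = 661 / √(515 × 1067) = 661 / 741.2860 ≈ 0.8917

0.8917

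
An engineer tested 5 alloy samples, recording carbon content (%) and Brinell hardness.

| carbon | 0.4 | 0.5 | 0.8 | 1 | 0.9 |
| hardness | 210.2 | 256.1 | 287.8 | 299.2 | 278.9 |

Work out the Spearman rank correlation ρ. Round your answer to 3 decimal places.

Rank carbon: 1, 2, 3, 5, 4
Rank hardness: 1, 2, 4, 5, 3
d = rank(carbon) − rank(hardness): 0, 0, -1, 0, 1; Σd² = 2
ρ = 1 − 6Σd² / [n(n²−1)] = 1 − 6×2 / (5×24) = 1 − 12/120 ≈ 0.900

0.900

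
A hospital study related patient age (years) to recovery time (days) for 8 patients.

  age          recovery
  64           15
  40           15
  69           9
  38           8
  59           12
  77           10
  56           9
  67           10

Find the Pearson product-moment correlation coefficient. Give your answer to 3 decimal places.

-0.126

n = 8, Σx = 470, Σy = 88, Σx² = 28936, Σy² = 1020, Σxy = 5137
nΣxy − ΣxΣy = 41096 − 41360 = -264
nΣx² − (Σx)² = 231488 − 220900 = 10588; nΣy² − (Σy)² = 8160 − 7744 = 416
r = -264 / √(10588 × 416) = -264 / 2098.7158 ≈ -0.126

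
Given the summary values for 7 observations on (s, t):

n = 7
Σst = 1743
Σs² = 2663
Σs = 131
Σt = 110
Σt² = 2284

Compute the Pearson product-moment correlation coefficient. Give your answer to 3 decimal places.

r = (nΣst − ΣsΣt) / √[(nΣs² − (Σs)²)(nΣt² − (Σt)²)]
Numerator: 7×1743 − 131×110 = -2209
Denominator: √[(18641 − 17161)(15988 − 12100)] = √[1480 × 3888] = 2398.7997
r = -2209 / 2398.7997 ≈ -0.921

-0.921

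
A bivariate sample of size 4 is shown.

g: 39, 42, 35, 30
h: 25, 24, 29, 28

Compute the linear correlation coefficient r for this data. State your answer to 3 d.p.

n = 4, Σg = 146, Σh = 106, Σg² = 5410, Σh² = 2826, Σgh = 3838
nΣgh − ΣgΣh = 15352 − 15476 = -124
nΣg² − (Σg)² = 21640 − 21316 = 324; nΣh² − (Σh)² = 11304 − 11236 = 68
r = -124 / √(324 × 68) = -124 / 148.4318 ≈ -0.835

-0.835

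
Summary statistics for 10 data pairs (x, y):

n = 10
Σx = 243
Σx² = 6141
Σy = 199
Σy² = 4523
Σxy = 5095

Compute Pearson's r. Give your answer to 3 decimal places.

r = (nΣxy − ΣxΣy) / √[(nΣx² − (Σx)²)(nΣy² − (Σy)²)]
Numerator: 10×5095 − 243×199 = 2593
Denominator: √[(61410 − 59049)(45230 − 39601)] = √[2361 × 5629] = 3645.5547
r = 2593 / 3645.5547 ≈ 0.711

0.711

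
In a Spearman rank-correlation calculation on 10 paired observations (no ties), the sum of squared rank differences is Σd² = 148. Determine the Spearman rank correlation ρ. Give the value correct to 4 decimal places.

0.1030

ρ = 1 − 6Σd² / [n(n²−1)] = 1 − 6×148 / (10×99)
  = 1 − 888/990 = 1 − 0.89697 ≈ 0.1030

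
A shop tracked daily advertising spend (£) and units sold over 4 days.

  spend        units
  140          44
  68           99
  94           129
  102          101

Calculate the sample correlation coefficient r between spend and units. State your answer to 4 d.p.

-0.7404

n = 4, Σx = 404, Σy = 373, Σx² = 43464, Σy² = 38579, Σxy = 35320
nΣxy − ΣxΣy = 141280 − 150692 = -9412
nΣx² − (Σx)² = 173856 − 163216 = 10640; nΣy² − (Σy)² = 154316 − 139129 = 15187
r = -9412 / √(10640 × 15187) = -9412 / 12711.7929 ≈ -0.7404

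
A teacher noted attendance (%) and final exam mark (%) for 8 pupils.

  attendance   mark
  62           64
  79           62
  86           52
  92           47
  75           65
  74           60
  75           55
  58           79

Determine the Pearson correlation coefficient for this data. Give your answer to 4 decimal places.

n = 8, Σx = 601, Σy = 484, Σx² = 46035, Σy² = 29944, Σxy = 35684
nΣxy − ΣxΣy = 285472 − 290884 = -5412
nΣx² − (Σx)² = 368280 − 361201 = 7079; nΣy² − (Σy)² = 239552 − 234256 = 5296
r = -5412 / √(7079 × 5296) = -5412 / 6122.9392 ≈ -0.8839

-0.8839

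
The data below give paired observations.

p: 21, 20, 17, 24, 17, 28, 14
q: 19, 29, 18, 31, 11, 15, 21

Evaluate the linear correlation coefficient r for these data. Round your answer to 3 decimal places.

0.144

n = 7, Σp = 141, Σq = 144, Σp² = 2975, Σq² = 3274, Σpq = 2930
nΣpq − ΣpΣq = 20510 − 20304 = 206
nΣp² − (Σp)² = 20825 − 19881 = 944; nΣq² − (Σq)² = 22918 − 20736 = 2182
r = 206 / √(944 × 2182) = 206 / 1435.2031 ≈ 0.144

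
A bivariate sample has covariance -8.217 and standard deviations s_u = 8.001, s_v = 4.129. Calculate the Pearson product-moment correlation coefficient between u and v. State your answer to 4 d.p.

-0.2487

r = Cov(u,v) / (s_u · s_v) = -8.217 / (8.001 × 4.129)
  = -8.217 / 33.0361 ≈ -0.2487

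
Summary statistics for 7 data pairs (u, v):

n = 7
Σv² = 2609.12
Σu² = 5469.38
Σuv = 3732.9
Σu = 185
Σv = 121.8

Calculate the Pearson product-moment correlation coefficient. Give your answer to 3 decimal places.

r = (nΣuv − ΣuΣv) / √[(nΣu² − (Σu)²)(nΣv² − (Σv)²)]
Numerator: 7×3732.9 − 185×121.8 = 3597.3
Denominator: √[(38285.66 − 34225)(18263.84 − 14835.24)] = √[4060.66 × 3428.6] = 3731.2704
r = 3597.3 / 3731.2704 ≈ 0.964

0.964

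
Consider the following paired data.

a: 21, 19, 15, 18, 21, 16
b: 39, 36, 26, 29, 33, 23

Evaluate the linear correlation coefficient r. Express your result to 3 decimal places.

0.865

n = 6, Σa = 110, Σb = 186, Σa² = 2048, Σb² = 5952, Σab = 3476
nΣab − ΣaΣb = 20856 − 20460 = 396
nΣa² − (Σa)² = 12288 − 12100 = 188; nΣb² − (Σb)² = 35712 − 34596 = 1116
r = 396 / √(188 × 1116) = 396 / 458.0480 ≈ 0.865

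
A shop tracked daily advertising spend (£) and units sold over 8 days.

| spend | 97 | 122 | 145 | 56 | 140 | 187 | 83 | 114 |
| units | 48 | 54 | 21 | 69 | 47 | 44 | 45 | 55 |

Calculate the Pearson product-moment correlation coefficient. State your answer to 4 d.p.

n = 8, Σx = 944, Σy = 383, Σx² = 122908, Σy² = 19617, Σxy = 42966
nΣxy − ΣxΣy = 343728 − 361552 = -17824
nΣx² − (Σx)² = 983264 − 891136 = 92128; nΣy² − (Σy)² = 156936 − 146689 = 10247
r = -17824 / √(92128 × 10247) = -17824 / 30725.1626 ≈ -0.5801

-0.5801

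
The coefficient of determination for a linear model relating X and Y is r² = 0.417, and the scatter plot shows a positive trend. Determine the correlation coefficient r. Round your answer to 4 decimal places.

0.6458

|r| = √0.417 = 0.6458
The association is positive, so r = 0.6458.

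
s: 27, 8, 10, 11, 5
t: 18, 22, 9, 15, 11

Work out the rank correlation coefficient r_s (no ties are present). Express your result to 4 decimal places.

Rank s: 5, 2, 3, 4, 1
Rank t: 4, 5, 1, 3, 2
d = rank(s) − rank(t): 1, -3, 2, 1, -1; Σd² = 16
ρ = 1 − 6Σd² / [n(n²−1)] = 1 − 6×16 / (5×24) = 1 − 96/120 ≈ 0.2000

0.2000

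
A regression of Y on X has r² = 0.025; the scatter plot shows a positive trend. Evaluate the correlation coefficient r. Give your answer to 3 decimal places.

0.158

|r| = √0.025 = 0.158
The association is positive, so r = 0.158.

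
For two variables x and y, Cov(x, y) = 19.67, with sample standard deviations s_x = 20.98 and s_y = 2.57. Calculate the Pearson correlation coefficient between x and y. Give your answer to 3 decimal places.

r = Cov(x,y) / (s_x · s_y) = 19.67 / (20.98 × 2.57)
  = 19.67 / 53.9186 ≈ 0.365

0.365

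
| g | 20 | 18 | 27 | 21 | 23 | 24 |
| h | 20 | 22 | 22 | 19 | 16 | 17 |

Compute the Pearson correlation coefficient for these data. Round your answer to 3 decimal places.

-0.159

n = 6, Σg = 133, Σh = 116, Σg² = 2999, Σh² = 2274, Σgh = 2565
nΣgh − ΣgΣh = 15390 − 15428 = -38
nΣg² − (Σg)² = 17994 − 17689 = 305; nΣh² − (Σh)² = 13644 − 13456 = 188
r = -38 / √(305 × 188) = -38 / 239.4577 ≈ -0.159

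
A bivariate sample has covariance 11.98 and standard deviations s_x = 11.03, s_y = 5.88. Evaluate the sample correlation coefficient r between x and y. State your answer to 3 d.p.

0.185

r = Cov(x,y) / (s_x · s_y) = 11.98 / (11.03 × 5.88)
  = 11.98 / 64.8564 ≈ 0.185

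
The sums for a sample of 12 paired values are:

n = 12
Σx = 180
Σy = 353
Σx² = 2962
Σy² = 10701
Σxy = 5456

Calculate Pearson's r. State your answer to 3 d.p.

0.559

r = (nΣxy − ΣxΣy) / √[(nΣx² − (Σx)²)(nΣy² − (Σy)²)]
Numerator: 12×5456 − 180×353 = 1932
Denominator: √[(35544 − 32400)(128412 − 124609)] = √[3144 × 3803] = 3457.8363
r = 1932 / 3457.8363 ≈ 0.559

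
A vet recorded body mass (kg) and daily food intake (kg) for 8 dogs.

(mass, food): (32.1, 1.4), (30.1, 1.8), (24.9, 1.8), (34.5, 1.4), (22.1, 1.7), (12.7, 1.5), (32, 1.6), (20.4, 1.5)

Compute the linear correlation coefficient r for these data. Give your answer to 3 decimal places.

n = 8, Σx = 208.8, Σy = 12.7, Σx² = 5836.54, Σy² = 20.35, Σxy = 330.66
nΣxy − ΣxΣy = 2645.28 − 2651.76 = -6.48
nΣx² − (Σx)² = 46692.32 − 43597.44 = 3094.88; nΣy² − (Σy)² = 162.8 − 161.29 = 1.51
r = -6.48 / √(3094.88 × 1.51) = -6.48 / 68.3613 ≈ -0.095

-0.095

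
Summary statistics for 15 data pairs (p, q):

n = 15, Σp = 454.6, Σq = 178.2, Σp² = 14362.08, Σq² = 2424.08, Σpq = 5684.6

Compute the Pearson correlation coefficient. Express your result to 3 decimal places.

r = (nΣpq − ΣpΣq) / √[(nΣp² − (Σp)²)(nΣq² − (Σq)²)]
Numerator: 15×5684.6 − 454.6×178.2 = 4259.28
Denominator: √[(215431.2 − 206661.16)(36361.2 − 31755.24)] = √[8770.04 × 4605.96] = 6355.6631
r = 4259.28 / 6355.6631 ≈ 0.670

0.670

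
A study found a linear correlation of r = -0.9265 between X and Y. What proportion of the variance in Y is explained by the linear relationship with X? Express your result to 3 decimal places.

r² = (-0.9265)² = 0.858

0.858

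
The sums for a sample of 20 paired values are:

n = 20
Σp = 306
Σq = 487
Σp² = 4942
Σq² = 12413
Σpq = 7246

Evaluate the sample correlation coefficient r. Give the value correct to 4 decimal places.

r = (nΣpq − ΣpΣq) / √[(nΣp² − (Σp)²)(nΣq² − (Σq)²)]
Numerator: 20×7246 − 306×487 = -4102
Denominator: √[(98840 − 93636)(248260 − 237169)] = √[5204 × 11091] = 7597.2076
r = -4102 / 7597.2076 ≈ -0.5399

-0.5399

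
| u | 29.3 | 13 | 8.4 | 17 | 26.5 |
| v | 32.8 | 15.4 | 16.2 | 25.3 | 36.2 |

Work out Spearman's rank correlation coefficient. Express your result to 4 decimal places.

Rank u: 5, 2, 1, 3, 4
Rank v: 4, 1, 2, 3, 5
d = rank(u) − rank(v): 1, 1, -1, 0, -1; Σd² = 4
ρ = 1 − 6Σd² / [n(n²−1)] = 1 − 6×4 / (5×24) = 1 − 24/120 ≈ 0.8000

0.8000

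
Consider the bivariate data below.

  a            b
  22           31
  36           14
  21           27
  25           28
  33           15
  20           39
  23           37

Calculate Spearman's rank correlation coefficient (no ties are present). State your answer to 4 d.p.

-0.7500

Rank a: 3, 7, 2, 5, 6, 1, 4
Rank b: 5, 1, 3, 4, 2, 7, 6
d = rank(a) − rank(b): -2, 6, -1, 1, 4, -6, -2; Σd² = 98
ρ = 1 − 6Σd² / [n(n²−1)] = 1 − 6×98 / (7×48) = 1 − 588/336 ≈ -0.7500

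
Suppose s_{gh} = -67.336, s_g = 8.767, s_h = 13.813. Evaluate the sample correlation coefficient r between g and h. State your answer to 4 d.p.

-0.5560

r = Cov(g,h) / (s_g · s_h) = -67.336 / (8.767 × 13.813)
  = -67.336 / 121.0986 ≈ -0.5560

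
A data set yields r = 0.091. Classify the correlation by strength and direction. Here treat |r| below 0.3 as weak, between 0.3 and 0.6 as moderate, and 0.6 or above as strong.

weak positive

r = 0.091 > 0 so the relationship is positive.
|r| = 0.091, which falls in the weak range.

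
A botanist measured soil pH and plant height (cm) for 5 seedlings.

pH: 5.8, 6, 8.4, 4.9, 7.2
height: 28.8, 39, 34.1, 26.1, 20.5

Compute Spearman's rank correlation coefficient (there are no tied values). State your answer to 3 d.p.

0.200

Rank pH: 2, 3, 5, 1, 4
Rank height: 3, 5, 4, 2, 1
d = rank(pH) − rank(height): -1, -2, 1, -1, 3; Σd² = 16
ρ = 1 − 6Σd² / [n(n²−1)] = 1 − 6×16 / (5×24) = 1 − 96/120 ≈ 0.200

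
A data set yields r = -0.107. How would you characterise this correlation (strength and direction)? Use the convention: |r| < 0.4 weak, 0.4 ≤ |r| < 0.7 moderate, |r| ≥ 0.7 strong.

weak negative

r = -0.107 < 0 so the relationship is negative.
|r| = 0.107, which falls in the weak range.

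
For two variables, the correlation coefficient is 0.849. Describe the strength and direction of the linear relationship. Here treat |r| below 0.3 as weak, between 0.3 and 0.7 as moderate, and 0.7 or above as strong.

strong positive

r = 0.849 > 0 so the relationship is positive.
|r| = 0.849, which falls in the strong range.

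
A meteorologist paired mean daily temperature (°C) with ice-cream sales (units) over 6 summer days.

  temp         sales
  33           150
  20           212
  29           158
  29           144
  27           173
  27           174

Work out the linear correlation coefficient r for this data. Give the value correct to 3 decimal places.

-0.927

n = 6, Σx = 165, Σy = 1011, Σx² = 4629, Σy² = 173349, Σxy = 27317
nΣxy − ΣxΣy = 163902 − 166815 = -2913
nΣx² − (Σx)² = 27774 − 27225 = 549; nΣy² − (Σy)² = 1040094 − 1022121 = 17973
r = -2913 / √(549 × 17973) = -2913 / 3141.2063 ≈ -0.927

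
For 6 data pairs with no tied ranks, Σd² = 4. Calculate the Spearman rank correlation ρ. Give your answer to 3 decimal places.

0.886

ρ = 1 − 6Σd² / [n(n²−1)] = 1 − 6×4 / (6×35)
  = 1 − 24/210 = 1 − 0.1143 ≈ 0.886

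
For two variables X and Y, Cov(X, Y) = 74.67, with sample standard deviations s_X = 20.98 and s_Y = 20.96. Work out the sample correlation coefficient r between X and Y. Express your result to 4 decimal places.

0.1698

r = Cov(X,Y) / (s_X · s_Y) = 74.67 / (20.98 × 20.96)
  = 74.67 / 439.7408 ≈ 0.1698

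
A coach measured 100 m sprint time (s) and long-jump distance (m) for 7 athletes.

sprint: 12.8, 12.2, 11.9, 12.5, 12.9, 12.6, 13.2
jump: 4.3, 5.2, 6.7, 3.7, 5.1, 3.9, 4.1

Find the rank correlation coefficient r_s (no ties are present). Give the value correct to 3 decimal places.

-0.393

Rank sprint: 5, 2, 1, 3, 6, 4, 7
Rank jump: 4, 6, 7, 1, 5, 2, 3
d = rank(sprint) − rank(jump): 1, -4, -6, 2, 1, 2, 4; Σd² = 78
ρ = 1 − 6Σd² / [n(n²−1)] = 1 − 6×78 / (7×48) = 1 − 468/336 ≈ -0.393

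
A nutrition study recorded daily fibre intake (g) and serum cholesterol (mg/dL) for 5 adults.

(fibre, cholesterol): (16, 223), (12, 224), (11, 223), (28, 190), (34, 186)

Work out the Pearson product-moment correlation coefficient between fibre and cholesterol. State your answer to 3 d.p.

-0.975

n = 5, Σx = 101, Σy = 1046, Σx² = 2461, Σy² = 220330, Σxy = 20353
nΣxy − ΣxΣy = 101765 − 105646 = -3881
nΣx² − (Σx)² = 12305 − 10201 = 2104; nΣy² − (Σy)² = 1101650 − 1094116 = 7534
r = -3881 / √(2104 × 7534) = -3881 / 3981.3987 ≈ -0.975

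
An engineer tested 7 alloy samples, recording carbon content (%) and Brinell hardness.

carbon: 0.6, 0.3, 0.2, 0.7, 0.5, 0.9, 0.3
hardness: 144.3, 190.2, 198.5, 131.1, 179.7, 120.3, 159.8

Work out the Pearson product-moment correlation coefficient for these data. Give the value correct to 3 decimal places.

n = 7, Σx = 3.5, Σy = 1123.9, Σx² = 2.13, Σy² = 185888.21, Σxy = 521.17
nΣxy − ΣxΣy = 3648.19 − 3933.65 = -285.46
nΣx² − (Σx)² = 14.91 − 12.25 = 2.66; nΣy² − (Σy)² = 1301217.47 − 1263151.21 = 38066.26
r = -285.46 / √(2.66 × 38066.26) = -285.46 / 318.2079 ≈ -0.897

-0.897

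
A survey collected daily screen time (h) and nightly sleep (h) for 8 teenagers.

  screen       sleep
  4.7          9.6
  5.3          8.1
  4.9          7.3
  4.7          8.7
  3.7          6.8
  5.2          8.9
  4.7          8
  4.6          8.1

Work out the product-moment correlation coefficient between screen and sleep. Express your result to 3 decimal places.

n = 8, Σx = 37.8, Σy = 65.5, Σx² = 180.26, Σy² = 541.81, Σxy = 311.01
nΣxy − ΣxΣy = 2488.08 − 2475.9 = 12.18
nΣx² − (Σx)² = 1442.08 − 1428.84 = 13.24; nΣy² − (Σy)² = 4334.48 − 4290.25 = 44.23
r = 12.18 / √(13.24 × 44.23) = 12.18 / 24.1993 ≈ 0.503

0.503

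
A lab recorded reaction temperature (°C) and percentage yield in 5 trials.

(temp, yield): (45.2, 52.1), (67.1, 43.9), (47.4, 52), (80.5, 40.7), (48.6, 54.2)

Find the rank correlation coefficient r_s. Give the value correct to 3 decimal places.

Rank temp: 1, 4, 2, 5, 3
Rank yield: 4, 2, 3, 1, 5
d = rank(temp) − rank(yield): -3, 2, -1, 4, -2; Σd² = 34
ρ = 1 − 6Σd² / [n(n²−1)] = 1 − 6×34 / (5×24) = 1 − 204/120 ≈ -0.700

-0.700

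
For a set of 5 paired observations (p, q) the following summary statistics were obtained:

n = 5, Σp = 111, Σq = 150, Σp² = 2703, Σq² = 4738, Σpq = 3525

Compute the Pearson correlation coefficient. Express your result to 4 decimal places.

r = (nΣpq − ΣpΣq) / √[(nΣp² − (Σp)²)(nΣq² − (Σq)²)]
Numerator: 5×3525 − 111×150 = 975
Denominator: √[(13515 − 12321)(23690 − 22500)] = √[1194 × 1190] = 1191.9983
r = 975 / 1191.9983 ≈ 0.8180

0.8180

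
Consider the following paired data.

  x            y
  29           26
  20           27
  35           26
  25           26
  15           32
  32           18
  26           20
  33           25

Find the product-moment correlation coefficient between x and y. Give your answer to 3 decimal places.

-0.582

n = 8, Σx = 215, Σy = 200, Σx² = 6105, Σy² = 5130, Σxy = 5255
nΣxy − ΣxΣy = 42040 − 43000 = -960
nΣx² − (Σx)² = 48840 − 46225 = 2615; nΣy² − (Σy)² = 41040 − 40000 = 1040
r = -960 / √(2615 × 1040) = -960 / 1649.1210 ≈ -0.582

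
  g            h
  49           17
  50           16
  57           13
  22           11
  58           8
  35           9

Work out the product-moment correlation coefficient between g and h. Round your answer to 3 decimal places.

0.205

n = 6, Σg = 271, Σh = 74, Σg² = 13223, Σh² = 980, Σgh = 3395
nΣgh − ΣgΣh = 20370 − 20054 = 316
nΣg² − (Σg)² = 79338 − 73441 = 5897; nΣh² − (Σh)² = 5880 − 5476 = 404
r = 316 / √(5897 × 404) = 316 / 1543.4986 ≈ 0.205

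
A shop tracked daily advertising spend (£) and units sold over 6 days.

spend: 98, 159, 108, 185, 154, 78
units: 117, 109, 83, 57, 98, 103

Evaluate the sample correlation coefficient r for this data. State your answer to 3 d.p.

-0.548

n = 6, Σx = 782, Σy = 567, Σx² = 110574, Σy² = 55921, Σxy = 71432
nΣxy − ΣxΣy = 428592 − 443394 = -14802
nΣx² − (Σx)² = 663444 − 611524 = 51920; nΣy² − (Σy)² = 335526 − 321489 = 14037
r = -14802 / √(51920 × 14037) = -14802 / 26996.3153 ≈ -0.548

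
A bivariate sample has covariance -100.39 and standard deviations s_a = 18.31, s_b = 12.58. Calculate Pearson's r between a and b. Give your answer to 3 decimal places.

r = Cov(a,b) / (s_a · s_b) = -100.39 / (18.31 × 12.58)
  = -100.39 / 230.3398 ≈ -0.436

-0.436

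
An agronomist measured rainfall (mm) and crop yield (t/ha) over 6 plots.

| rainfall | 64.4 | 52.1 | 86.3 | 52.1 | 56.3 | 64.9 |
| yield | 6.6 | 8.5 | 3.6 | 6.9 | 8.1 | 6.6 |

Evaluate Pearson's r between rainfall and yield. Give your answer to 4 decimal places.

n = 6, Σx = 376.1, Σy = 40.3, Σx² = 24405.57, Σy² = 285.55, Σxy = 2422.43
nΣxy − ΣxΣy = 14534.58 − 15156.83 = -622.25
nΣx² − (Σx)² = 146433.42 − 141451.21 = 4982.21; nΣy² − (Σy)² = 1713.3 − 1624.09 = 89.21
r = -622.25 / √(4982.21 × 89.21) = -622.25 / 666.6805 ≈ -0.9334

-0.9334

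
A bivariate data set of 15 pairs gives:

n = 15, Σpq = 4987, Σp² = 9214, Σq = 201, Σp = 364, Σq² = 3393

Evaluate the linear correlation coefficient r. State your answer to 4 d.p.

r = (nΣpq − ΣpΣq) / √[(nΣp² − (Σp)²)(nΣq² − (Σq)²)]
Numerator: 15×4987 − 364×201 = 1641
Denominator: √[(138210 − 132496)(50895 − 40401)] = √[5714 × 10494] = 7743.5596
r = 1641 / 7743.5596 ≈ 0.2119

0.2119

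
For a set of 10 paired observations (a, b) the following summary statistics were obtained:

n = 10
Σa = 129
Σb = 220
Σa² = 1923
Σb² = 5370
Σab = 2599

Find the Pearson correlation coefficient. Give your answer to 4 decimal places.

-0.6452

r = (nΣab − ΣaΣb) / √[(nΣa² − (Σa)²)(nΣb² − (Σb)²)]
Numerator: 10×2599 − 129×220 = -2390
Denominator: √[(19230 − 16641)(53700 − 48400)] = √[2589 × 5300] = 3704.2813
r = -2390 / 3704.2813 ≈ -0.6452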